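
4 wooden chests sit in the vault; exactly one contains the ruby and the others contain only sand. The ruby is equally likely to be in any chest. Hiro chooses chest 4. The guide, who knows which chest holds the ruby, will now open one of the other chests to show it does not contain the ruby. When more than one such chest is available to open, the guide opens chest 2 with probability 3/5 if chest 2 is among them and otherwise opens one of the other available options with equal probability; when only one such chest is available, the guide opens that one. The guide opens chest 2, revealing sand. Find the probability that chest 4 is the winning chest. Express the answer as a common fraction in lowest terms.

1/3

Apply Bayes' rule, conditioning on where the ruby actually is.
If it is in any of chests 1, 3, and 4 (prior 1/4 each): chest 2 is available, opened with probability 3/5; weight (1/4)·(3/5) = 3/20 each.
If it is in chest 2 (prior 1/4): the guide opened chest 2, so this case is ruled out; weight (1/4)·0 = 0.
The weights sum to 9/20.
So P(the ruby in chest 4 | the guide opened chest 2) = (3/20) / (9/20) = 1/3.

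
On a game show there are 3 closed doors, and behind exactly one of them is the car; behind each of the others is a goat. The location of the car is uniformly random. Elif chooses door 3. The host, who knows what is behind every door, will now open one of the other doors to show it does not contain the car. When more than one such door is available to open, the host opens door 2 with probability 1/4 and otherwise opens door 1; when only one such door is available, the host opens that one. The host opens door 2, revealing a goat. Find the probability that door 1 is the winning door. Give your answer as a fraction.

Condition on the true location of the car.
If it is behind door 1 (prior 1/3): only door 2 is available, probability 1; weight (1/3)·1 = 1/3.
If it is behind door 2 (prior 1/3): the host opened door 2, so this case is ruled out; weight (1/3)·0 = 0.
If it is behind door 3 (prior 1/3): door 2 is available, opened with probability 1/4; weight (1/3)·(1/4) = 1/12.
The weights sum to 5/12.
So P(the car behind door 1 | the host opened door 2) = (1/3) / (5/12) = 4/5.

4/5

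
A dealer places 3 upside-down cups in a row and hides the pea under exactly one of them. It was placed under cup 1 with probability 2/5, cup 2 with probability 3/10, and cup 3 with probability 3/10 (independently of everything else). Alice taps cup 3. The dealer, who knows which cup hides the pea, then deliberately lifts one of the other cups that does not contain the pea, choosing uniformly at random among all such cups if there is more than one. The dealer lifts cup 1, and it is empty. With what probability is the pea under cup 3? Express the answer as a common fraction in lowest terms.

1/3

Consider each possible location of the pea in turn.
If it is under cup 1 (prior 2/5): the dealer opened cup 1, so this case is ruled out; weight (2/5)·0 = 0.
If it is under cup 2 (prior 3/10): the dealer has no choice, probability 1; weight (3/10)·1 = 3/10.
If it is under cup 3 (prior 3/10): the dealer has 2 equally likely choices, so probability 1/2; weight (3/10)·(1/2) = 3/20.
The weights sum to 9/20.
So P(the pea under cup 3 | the dealer opened cup 1) = (3/20) / (9/20) = 1/3.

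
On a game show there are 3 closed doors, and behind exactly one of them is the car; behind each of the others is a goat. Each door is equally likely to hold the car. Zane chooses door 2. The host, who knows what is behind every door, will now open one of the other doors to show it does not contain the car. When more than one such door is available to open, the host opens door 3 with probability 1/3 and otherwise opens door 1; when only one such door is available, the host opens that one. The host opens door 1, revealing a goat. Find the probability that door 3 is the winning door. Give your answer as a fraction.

Apply Bayes' rule, conditioning on where the car actually is.
If it is behind door 1 (prior 1/3): the host opened door 1, so this case is ruled out; weight (1/3)·0 = 0.
If it is behind door 2 (prior 1/3): door 3 is available but not opened, probability 2/3; weight (1/3)·(2/3) = 2/9.
If it is behind door 3 (prior 1/3): only door 1 is available, probability 1; weight (1/3)·1 = 1/3.
The weights sum to 5/9.
So P(the car behind door 3 | the host opened door 1) = (1/3) / (5/9) = 3/5.

3/5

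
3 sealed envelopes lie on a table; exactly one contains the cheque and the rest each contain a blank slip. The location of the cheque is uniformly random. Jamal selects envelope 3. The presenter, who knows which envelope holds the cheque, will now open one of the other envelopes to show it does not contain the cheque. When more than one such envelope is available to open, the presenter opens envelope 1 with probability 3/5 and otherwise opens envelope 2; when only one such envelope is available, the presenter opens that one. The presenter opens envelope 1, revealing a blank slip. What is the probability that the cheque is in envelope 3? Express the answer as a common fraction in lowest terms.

3/8

Consider each possible location of the cheque in turn.
If it is in envelope 1 (prior 1/3): the presenter opened envelope 1, so this case is ruled out; weight (1/3)·0 = 0.
If it is in envelope 2 (prior 1/3): only envelope 1 is available, probability 1; weight (1/3)·1 = 1/3.
If it is in envelope 3 (prior 1/3): envelope 1 is available, opened with probability 3/5; weight (1/3)·(3/5) = 1/5.
The weights sum to 8/15.
So P(the cheque in envelope 3 | the presenter opened envelope 1) = (1/5) / (8/15) = 3/8.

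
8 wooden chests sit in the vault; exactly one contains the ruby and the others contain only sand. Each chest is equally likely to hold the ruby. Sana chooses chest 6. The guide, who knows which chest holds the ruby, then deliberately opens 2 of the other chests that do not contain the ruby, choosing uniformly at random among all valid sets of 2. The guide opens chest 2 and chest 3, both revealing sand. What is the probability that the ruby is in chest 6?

Apply Bayes' rule, conditioning on where the ruby actually is.
If it is in any of chests 1, 4, 5, 7, and 8 (prior 1/8 each): the guide has 15 equally likely choices, so probability 1/15; weight (1/8)·(1/15) = 1/120 each.
If it is in either of chests 2 and 3 (prior 1/8 each): that chest was opened and seen not to hold the prize — ruled out; weight (1/8)·0 = 0 each.
If it is in chest 6 (prior 1/8): the guide has 21 equally likely choices, so probability 1/21; weight (1/8)·(1/21) = 1/168.
The weights sum to 1/21.
So P(the ruby in chest 6 | the guide opened chest 2 and chest 3) = (1/168) / (1/21) = 1/8.

1/8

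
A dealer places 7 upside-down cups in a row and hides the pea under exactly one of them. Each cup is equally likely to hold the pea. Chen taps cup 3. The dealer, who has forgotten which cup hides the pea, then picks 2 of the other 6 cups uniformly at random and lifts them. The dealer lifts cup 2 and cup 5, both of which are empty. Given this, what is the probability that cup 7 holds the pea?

1/5

Apply Bayes' rule, conditioning on where the pea actually is.
If it is under any of cups 1, 3, 4, 6, and 7 (prior 1/7 each): the dealer picks exactly this set with probability 1/15 regardless, and none is the prize; weight (1/7)·(1/15) = 1/105 each.
If it is under either of cups 2 and 5 (prior 1/7 each): that cup was opened and seen not to hold the prize — ruled out; weight (1/7)·0 = 0 each.
The weights sum to 1/21.
So P(the pea under cup 7 | the dealer opened cup 2 and cup 5) = (1/105) / (1/21) = 1/5.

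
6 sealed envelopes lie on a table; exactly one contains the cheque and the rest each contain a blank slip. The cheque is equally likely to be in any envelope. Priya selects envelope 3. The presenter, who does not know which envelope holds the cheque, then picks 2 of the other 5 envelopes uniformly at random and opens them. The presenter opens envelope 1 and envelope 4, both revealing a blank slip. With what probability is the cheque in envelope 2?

Condition on the true location of the cheque.
If it is in either of envelopes 1 and 4 (prior 1/6 each): that envelope was opened and seen not to hold the prize — ruled out; weight (1/6)·0 = 0 each.
If it is in any of envelopes 2, 3, 5, and 6 (prior 1/6 each): the presenter picks exactly this set with probability 1/10 regardless, and none is the prize; weight (1/6)·(1/10) = 1/60 each.
The weights sum to 1/15.
So P(the cheque in envelope 2 | the presenter opened envelope 1 and envelope 4) = (1/60) / (1/15) = 1/4.

1/4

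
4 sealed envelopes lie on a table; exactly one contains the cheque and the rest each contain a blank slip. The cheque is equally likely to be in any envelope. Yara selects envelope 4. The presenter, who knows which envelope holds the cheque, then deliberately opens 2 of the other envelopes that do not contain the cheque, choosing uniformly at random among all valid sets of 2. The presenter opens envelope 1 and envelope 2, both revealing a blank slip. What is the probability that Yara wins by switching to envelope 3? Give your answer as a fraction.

Consider each possible location of the cheque in turn.
If it is in either of envelopes 1 and 2 (prior 1/4 each): that envelope was opened and seen not to hold the prize — ruled out; weight (1/4)·0 = 0 each.
If it is in envelope 3 (prior 1/4): the presenter has no choice, probability 1; weight (1/4)·1 = 1/4.
If it is in envelope 4 (prior 1/4): the presenter has 3 equally likely choices, so probability 1/3; weight (1/4)·(1/3) = 1/12.
The weights sum to 1/3.
So P(the cheque in envelope 3 | the presenter opened envelope 1 and envelope 2) = (1/4) / (1/3) = 3/4.

3/4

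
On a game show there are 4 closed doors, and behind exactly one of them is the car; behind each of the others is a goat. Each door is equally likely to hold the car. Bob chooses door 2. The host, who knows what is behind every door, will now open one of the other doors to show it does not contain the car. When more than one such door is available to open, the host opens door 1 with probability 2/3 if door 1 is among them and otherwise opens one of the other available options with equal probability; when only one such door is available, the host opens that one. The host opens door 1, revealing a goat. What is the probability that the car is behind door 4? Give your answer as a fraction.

Consider each possible location of the car in turn.
If it is behind door 1 (prior 1/4): the host opened door 1, so this case is ruled out; weight (1/4)·0 = 0.
If it is behind any of doors 2, 3, and 4 (prior 1/4 each): door 1 is available, opened with probability 2/3; weight (1/4)·(2/3) = 1/6 each.
The weights sum to 1/2.
So P(the car behind door 4 | the host opened door 1) = (1/6) / (1/2) = 1/3.

1/3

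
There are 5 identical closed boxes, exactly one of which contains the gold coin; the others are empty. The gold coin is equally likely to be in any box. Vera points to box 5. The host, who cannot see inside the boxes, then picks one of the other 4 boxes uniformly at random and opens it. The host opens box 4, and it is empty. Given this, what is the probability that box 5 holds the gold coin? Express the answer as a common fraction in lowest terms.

1/4

Consider each possible location of the gold coin in turn.
If it is in any of boxes 1, 2, 3, and 5 (prior 1/5 each): the host picks box 4 with probability 1/4 regardless, and it is not the prize; weight (1/5)·(1/4) = 1/20 each.
If it is in box 4 (prior 1/5): the host opened box 4, so this case is ruled out; weight (1/5)·0 = 0.
The weights sum to 1/5.
So P(the gold coin in box 5 | the host opened box 4) = (1/20) / (1/5) = 1/4.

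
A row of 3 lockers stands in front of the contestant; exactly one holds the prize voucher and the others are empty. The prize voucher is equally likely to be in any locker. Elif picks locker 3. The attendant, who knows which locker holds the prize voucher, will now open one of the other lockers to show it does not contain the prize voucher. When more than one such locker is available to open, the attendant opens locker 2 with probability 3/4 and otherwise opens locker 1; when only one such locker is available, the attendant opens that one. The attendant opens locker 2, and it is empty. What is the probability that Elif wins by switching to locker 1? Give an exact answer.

4/7

Consider each possible location of the prize voucher in turn.
If it is in locker 1 (prior 1/3): only locker 2 is available, probability 1; weight (1/3)·1 = 1/3.
If it is in locker 2 (prior 1/3): the attendant opened locker 2, so this case is ruled out; weight (1/3)·0 = 0.
If it is in locker 3 (prior 1/3): locker 2 is available, opened with probability 3/4; weight (1/3)·(3/4) = 1/4.
The weights sum to 7/12.
So P(the prize voucher in locker 1 | the attendant opened locker 2) = (1/3) / (7/12) = 4/7.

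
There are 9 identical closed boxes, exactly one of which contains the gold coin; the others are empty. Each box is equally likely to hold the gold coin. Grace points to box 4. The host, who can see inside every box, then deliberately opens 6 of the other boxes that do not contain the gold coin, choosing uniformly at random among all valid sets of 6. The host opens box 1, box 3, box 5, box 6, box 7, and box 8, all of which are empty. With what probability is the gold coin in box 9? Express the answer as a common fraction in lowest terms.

Apply Bayes' rule, conditioning on where the gold coin actually is.
If it is in any of boxes 1, 3, 5, 6, 7, and 8 (prior 1/9 each): that box was opened and seen not to hold the prize — ruled out; weight (1/9)·0 = 0 each.
If it is in either of boxes 2 and 9 (prior 1/9 each): the host has 7 equally likely choices, so probability 1/7; weight (1/9)·(1/7) = 1/63 each.
If it is in box 4 (prior 1/9): the host has 28 equally likely choices, so probability 1/28; weight (1/9)·(1/28) = 1/252.
The weights sum to 1/28.
So P(the gold coin in box 9 | the host opened box 1, box 3, box 5, box 6, box 7, and box 8) = (1/63) / (1/28) = 4/9.

4/9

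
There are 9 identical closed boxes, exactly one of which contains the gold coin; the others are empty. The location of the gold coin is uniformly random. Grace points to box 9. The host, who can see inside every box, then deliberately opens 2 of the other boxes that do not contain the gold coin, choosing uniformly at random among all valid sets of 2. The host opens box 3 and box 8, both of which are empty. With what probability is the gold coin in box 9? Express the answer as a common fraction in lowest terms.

1/9

Apply Bayes' rule, conditioning on where the gold coin actually is.
If it is in any of boxes 1, 2, 4, 5, 6, and 7 (prior 1/9 each): the host has 21 equally likely choices, so probability 1/21; weight (1/9)·(1/21) = 1/189 each.
If it is in either of boxes 3 and 8 (prior 1/9 each): that box was opened and seen not to hold the prize — ruled out; weight (1/9)·0 = 0 each.
If it is in box 9 (prior 1/9): the host has 28 equally likely choices, so probability 1/28; weight (1/9)·(1/28) = 1/252.
The weights sum to 1/28.
So P(the gold coin in box 9 | the host opened box 3 and box 8) = (1/252) / (1/28) = 1/9.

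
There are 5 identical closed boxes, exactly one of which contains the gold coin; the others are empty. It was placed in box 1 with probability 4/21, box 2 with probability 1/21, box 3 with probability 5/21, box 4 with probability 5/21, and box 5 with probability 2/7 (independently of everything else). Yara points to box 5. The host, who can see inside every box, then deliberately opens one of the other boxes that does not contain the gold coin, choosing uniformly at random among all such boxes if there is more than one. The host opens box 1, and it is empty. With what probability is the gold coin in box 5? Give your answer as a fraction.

9/31

Apply Bayes' rule, conditioning on where the gold coin actually is.
If it is in box 1 (prior 4/21): the host opened box 1, so this case is ruled out; weight (4/21)·0 = 0.
If it is in box 2 (prior 1/21): the host has 3 equally likely choices, so probability 1/3; weight (1/21)·(1/3) = 1/63.
If it is in either of boxes 3 and 4 (prior 5/21 each): the host has 3 equally likely choices, so probability 1/3; weight (5/21)·(1/3) = 5/63 each.
If it is in box 5 (prior 2/7): the host has 4 equally likely choices, so probability 1/4; weight (2/7)·(1/4) = 1/14.
The weights sum to 31/126.
So P(the gold coin in box 5 | the host opened box 1) = (1/14) / (31/126) = 9/31.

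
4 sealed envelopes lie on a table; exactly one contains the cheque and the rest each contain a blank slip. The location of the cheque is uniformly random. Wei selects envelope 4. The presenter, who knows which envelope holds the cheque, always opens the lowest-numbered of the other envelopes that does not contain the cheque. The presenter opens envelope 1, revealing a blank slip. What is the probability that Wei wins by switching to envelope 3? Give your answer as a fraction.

1/3

Consider each possible location of the cheque in turn.
If it is in envelope 1 (prior 1/4): the presenter opened envelope 1, so this case is ruled out; weight (1/4)·0 = 0.
If it is in any of envelopes 2, 3, and 4 (prior 1/4 each): envelope 1 is the lowest-numbered option available, probability 1; weight (1/4)·1 = 1/4 each.
The weights sum to 3/4.
So P(the cheque in envelope 3 | the presenter opened envelope 1) = (1/4) / (3/4) = 1/3.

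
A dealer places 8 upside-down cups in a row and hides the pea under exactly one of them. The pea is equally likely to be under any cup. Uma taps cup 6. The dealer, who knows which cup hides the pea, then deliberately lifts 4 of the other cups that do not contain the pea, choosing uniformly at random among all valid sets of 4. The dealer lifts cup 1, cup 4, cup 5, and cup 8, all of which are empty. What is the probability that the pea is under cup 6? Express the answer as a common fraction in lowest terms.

Apply Bayes' rule, conditioning on where the pea actually is.
If it is under any of cups 1, 4, 5, and 8 (prior 1/8 each): that cup was opened and seen not to hold the prize — ruled out; weight (1/8)·0 = 0 each.
If it is under any of cups 2, 3, and 7 (prior 1/8 each): the dealer has 15 equally likely choices, so probability 1/15; weight (1/8)·(1/15) = 1/120 each.
If it is under cup 6 (prior 1/8): the dealer has 35 equally likely choices, so probability 1/35; weight (1/8)·(1/35) = 1/280.
The weights sum to 1/35.
So P(the pea under cup 6 | the dealer opened cup 1, cup 4, cup 5, and cup 8) = (1/280) / (1/35) = 1/8.

1/8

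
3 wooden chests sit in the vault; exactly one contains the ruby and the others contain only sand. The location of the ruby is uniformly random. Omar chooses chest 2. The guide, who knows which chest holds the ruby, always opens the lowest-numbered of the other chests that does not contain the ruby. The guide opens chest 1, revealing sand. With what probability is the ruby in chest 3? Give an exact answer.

1/2

Apply Bayes' rule, conditioning on where the ruby actually is.
If it is in chest 1 (prior 1/3): the guide opened chest 1, so this case is ruled out; weight (1/3)·0 = 0.
If it is in either of chests 2 and 3 (prior 1/3 each): chest 1 is the lowest-numbered option available, probability 1; weight (1/3)·1 = 1/3 each.
The weights sum to 2/3.
So P(the ruby in chest 3 | the guide opened chest 1) = (1/3) / (2/3) = 1/2.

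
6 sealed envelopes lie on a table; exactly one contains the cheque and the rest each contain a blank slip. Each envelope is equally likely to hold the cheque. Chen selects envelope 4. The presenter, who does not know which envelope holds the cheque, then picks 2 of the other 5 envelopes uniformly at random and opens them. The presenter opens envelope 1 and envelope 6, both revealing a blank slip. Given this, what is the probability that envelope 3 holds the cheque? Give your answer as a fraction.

1/4

Consider each possible location of the cheque in turn.
If it is in either of envelopes 1 and 6 (prior 1/6 each): that envelope was opened and seen not to hold the prize — ruled out; weight (1/6)·0 = 0 each.
If it is in any of envelopes 2, 3, 4, and 5 (prior 1/6 each): the presenter picks exactly this set with probability 1/10 regardless, and none is the prize; weight (1/6)·(1/10) = 1/60 each.
The weights sum to 1/15.
So P(the cheque in envelope 3 | the presenter opened envelope 1 and envelope 6) = (1/60) / (1/15) = 1/4.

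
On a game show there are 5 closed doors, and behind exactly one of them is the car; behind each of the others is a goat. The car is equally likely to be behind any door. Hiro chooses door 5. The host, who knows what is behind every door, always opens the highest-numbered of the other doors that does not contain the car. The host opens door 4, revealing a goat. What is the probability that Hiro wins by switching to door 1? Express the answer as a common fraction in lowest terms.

1/4

Condition on the true location of the car.
If it is behind any of doors 1, 2, 3, and 5 (prior 1/5 each): door 4 is the highest-numbered option available, probability 1; weight (1/5)·1 = 1/5 each.
If it is behind door 4 (prior 1/5): the host opened door 4, so this case is ruled out; weight (1/5)·0 = 0.
The weights sum to 4/5.
So P(the car behind door 1 | the host opened door 4) = (1/5) / (4/5) = 1/4.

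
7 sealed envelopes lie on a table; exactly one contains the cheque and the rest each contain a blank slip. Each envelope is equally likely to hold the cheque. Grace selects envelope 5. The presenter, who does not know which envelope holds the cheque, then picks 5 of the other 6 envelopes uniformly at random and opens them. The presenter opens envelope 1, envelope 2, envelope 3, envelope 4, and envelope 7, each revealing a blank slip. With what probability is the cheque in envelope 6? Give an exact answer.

Consider each possible location of the cheque in turn.
If it is in any of envelopes 1, 2, 3, 4, and 7 (prior 1/7 each): that envelope was opened and seen not to hold the prize — ruled out; weight (1/7)·0 = 0 each.
If it is in either of envelopes 5 and 6 (prior 1/7 each): the presenter picks exactly this set with probability 1/6 regardless, and none is the prize; weight (1/7)·(1/6) = 1/42 each.
The weights sum to 1/21.
So P(the cheque in envelope 6 | the presenter opened envelope 1, envelope 2, envelope 3, envelope 4, and envelope 7) = (1/42) / (1/21) = 1/2.

1/2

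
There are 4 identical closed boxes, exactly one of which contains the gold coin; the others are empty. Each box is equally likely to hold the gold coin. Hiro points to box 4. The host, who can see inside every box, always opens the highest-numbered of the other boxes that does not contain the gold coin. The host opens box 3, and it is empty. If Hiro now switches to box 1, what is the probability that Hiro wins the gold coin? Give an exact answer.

1/3

Condition on the true location of the gold coin.
If it is in any of boxes 1, 2, and 4 (prior 1/4 each): box 3 is the highest-numbered option available, probability 1; weight (1/4)·1 = 1/4 each.
If it is in box 3 (prior 1/4): the host opened box 3, so this case is ruled out; weight (1/4)·0 = 0.
The weights sum to 3/4.
So P(the gold coin in box 1 | the host opened box 3) = (1/4) / (3/4) = 1/3.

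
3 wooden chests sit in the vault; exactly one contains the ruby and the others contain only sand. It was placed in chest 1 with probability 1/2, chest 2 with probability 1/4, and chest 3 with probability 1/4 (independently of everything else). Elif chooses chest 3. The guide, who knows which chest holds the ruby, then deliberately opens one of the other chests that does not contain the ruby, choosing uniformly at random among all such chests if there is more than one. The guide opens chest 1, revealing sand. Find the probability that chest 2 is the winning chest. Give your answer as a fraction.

Apply Bayes' rule, conditioning on where the ruby actually is.
If it is in chest 1 (prior 1/2): the guide opened chest 1, so this case is ruled out; weight (1/2)·0 = 0.
If it is in chest 2 (prior 1/4): the guide has no choice, probability 1; weight (1/4)·1 = 1/4.
If it is in chest 3 (prior 1/4): the guide has 2 equally likely choices, so probability 1/2; weight (1/4)·(1/2) = 1/8.
The weights sum to 3/8.
So P(the ruby in chest 2 | the guide opened chest 1) = (1/4) / (3/8) = 2/3.

2/3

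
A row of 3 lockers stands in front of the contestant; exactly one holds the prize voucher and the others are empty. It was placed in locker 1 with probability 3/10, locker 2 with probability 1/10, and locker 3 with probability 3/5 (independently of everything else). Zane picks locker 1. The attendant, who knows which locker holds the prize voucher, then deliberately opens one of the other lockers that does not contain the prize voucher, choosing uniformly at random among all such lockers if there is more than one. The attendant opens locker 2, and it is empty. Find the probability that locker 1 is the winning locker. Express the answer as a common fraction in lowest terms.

1/5

Consider each possible location of the prize voucher in turn.
If it is in locker 1 (prior 3/10): the attendant has 2 equally likely choices, so probability 1/2; weight (3/10)·(1/2) = 3/20.
If it is in locker 2 (prior 1/10): the attendant opened locker 2, so this case is ruled out; weight (1/10)·0 = 0.
If it is in locker 3 (prior 3/5): the attendant has no choice, probability 1; weight (3/5)·1 = 3/5.
The weights sum to 3/4.
So P(the prize voucher in locker 1 | the attendant opened locker 2) = (3/20) / (3/4) = 1/5.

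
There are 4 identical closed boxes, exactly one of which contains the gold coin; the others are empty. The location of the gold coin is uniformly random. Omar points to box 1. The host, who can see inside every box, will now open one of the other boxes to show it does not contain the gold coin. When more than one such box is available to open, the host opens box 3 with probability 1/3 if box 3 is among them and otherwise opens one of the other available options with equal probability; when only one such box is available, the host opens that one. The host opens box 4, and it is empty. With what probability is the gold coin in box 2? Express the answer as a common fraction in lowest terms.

4/9

Condition on the true location of the gold coin.
If it is in box 1 (prior 1/4): box 3 is available but not opened; box 4 gets probability (1 − 1/3)/2 = 1/3; weight (1/4)·(1/3) = 1/12.
If it is in box 2 (prior 1/4): box 3 is available but not opened, probability 2/3; weight (1/4)·(2/3) = 1/6.
If it is in box 3 (prior 1/4): box 3 holds the prize so is unavailable; the host chooses uniformly among the 2 others, probability 1/2; weight (1/4)·(1/2) = 1/8.
If it is in box 4 (prior 1/4): the host opened box 4, so this case is ruled out; weight (1/4)·0 = 0.
The weights sum to 3/8.
So P(the gold coin in box 2 | the host opened box 4) = (1/6) / (3/8) = 4/9.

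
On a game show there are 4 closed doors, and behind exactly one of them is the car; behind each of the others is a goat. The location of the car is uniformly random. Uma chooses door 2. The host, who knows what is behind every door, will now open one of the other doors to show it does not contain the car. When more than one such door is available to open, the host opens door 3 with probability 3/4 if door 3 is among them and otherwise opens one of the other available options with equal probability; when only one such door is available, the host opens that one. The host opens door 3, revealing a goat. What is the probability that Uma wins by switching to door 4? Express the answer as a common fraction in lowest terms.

1/3

Condition on the true location of the car.
If it is behind any of doors 1, 2, and 4 (prior 1/4 each): door 3 is available, opened with probability 3/4; weight (1/4)·(3/4) = 3/16 each.
If it is behind door 3 (prior 1/4): the host opened door 3, so this case is ruled out; weight (1/4)·0 = 0.
The weights sum to 9/16.
So P(the car behind door 4 | the host opened door 3) = (3/16) / (9/16) = 1/3.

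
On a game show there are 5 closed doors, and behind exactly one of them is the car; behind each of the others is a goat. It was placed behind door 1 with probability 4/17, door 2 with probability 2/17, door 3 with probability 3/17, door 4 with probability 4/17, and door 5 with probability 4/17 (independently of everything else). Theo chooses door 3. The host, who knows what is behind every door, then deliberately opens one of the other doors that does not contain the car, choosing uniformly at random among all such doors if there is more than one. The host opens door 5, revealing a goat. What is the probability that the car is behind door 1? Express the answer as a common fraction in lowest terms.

16/49

Apply Bayes' rule, conditioning on where the car actually is.
If it is behind either of doors 1 and 4 (prior 4/17 each): the host has 3 equally likely choices, so probability 1/3; weight (4/17)·(1/3) = 4/51 each.
If it is behind door 2 (prior 2/17): the host has 3 equally likely choices, so probability 1/3; weight (2/17)·(1/3) = 2/51.
If it is behind door 3 (prior 3/17): the host has 4 equally likely choices, so probability 1/4; weight (3/17)·(1/4) = 3/68.
If it is behind door 5 (prior 4/17): the host opened door 5, so this case is ruled out; weight (4/17)·0 = 0.
The weights sum to 49/204.
So P(the car behind door 1 | the host opened door 5) = (4/51) / (49/204) = 16/49.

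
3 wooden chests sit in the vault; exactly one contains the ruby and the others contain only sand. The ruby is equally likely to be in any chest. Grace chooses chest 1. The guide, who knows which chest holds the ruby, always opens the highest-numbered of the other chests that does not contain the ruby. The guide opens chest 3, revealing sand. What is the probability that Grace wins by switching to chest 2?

1/2

Consider each possible location of the ruby in turn.
If it is in either of chests 1 and 2 (prior 1/3 each): chest 3 is the highest-numbered option available, probability 1; weight (1/3)·1 = 1/3 each.
If it is in chest 3 (prior 1/3): the guide opened chest 3, so this case is ruled out; weight (1/3)·0 = 0.
The weights sum to 2/3.
So P(the ruby in chest 2 | the guide opened chest 3) = (1/3) / (2/3) = 1/2.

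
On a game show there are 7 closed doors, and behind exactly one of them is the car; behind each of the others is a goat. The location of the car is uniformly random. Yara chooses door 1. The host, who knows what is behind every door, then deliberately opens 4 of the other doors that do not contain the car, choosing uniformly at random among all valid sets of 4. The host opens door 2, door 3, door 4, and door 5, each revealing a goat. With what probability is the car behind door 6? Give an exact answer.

Consider each possible location of the car in turn.
If it is behind door 1 (prior 1/7): the host has 15 equally likely choices, so probability 1/15; weight (1/7)·(1/15) = 1/105.
If it is behind any of doors 2, 3, 4, and 5 (prior 1/7 each): that door was opened and seen not to hold the prize — ruled out; weight (1/7)·0 = 0 each.
If it is behind either of doors 6 and 7 (prior 1/7 each): the host has 5 equally likely choices, so probability 1/5; weight (1/7)·(1/5) = 1/35 each.
The weights sum to 1/15.
So P(the car behind door 6 | the host opened door 2, door 3, door 4, and door 5) = (1/35) / (1/15) = 3/7.

3/7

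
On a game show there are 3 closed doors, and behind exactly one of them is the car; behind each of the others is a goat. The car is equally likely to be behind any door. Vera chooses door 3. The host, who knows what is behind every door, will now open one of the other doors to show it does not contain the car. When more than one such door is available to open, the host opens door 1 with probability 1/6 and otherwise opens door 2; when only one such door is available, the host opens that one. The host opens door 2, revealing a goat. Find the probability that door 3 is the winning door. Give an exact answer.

5/11

Apply Bayes' rule, conditioning on where the car actually is.
If it is behind door 1 (prior 1/3): only door 2 is available, probability 1; weight (1/3)·1 = 1/3.
If it is behind door 2 (prior 1/3): the host opened door 2, so this case is ruled out; weight (1/3)·0 = 0.
If it is behind door 3 (prior 1/3): door 1 is available but not opened, probability 5/6; weight (1/3)·(5/6) = 5/18.
The weights sum to 11/18.
So P(the car behind door 3 | the host opened door 2) = (5/18) / (11/18) = 5/11.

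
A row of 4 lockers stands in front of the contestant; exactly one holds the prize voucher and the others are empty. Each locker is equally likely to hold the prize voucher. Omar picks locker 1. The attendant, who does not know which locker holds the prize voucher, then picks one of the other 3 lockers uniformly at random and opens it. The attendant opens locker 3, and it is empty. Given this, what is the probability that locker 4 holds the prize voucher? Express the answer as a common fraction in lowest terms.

Apply Bayes' rule, conditioning on where the prize voucher actually is.
If it is in any of lockers 1, 2, and 4 (prior 1/4 each): the attendant picks locker 3 with probability 1/3 regardless, and it is not the prize; weight (1/4)·(1/3) = 1/12 each.
If it is in locker 3 (prior 1/4): the attendant opened locker 3, so this case is ruled out; weight (1/4)·0 = 0.
The weights sum to 1/4.
So P(the prize voucher in locker 4 | the attendant opened locker 3) = (1/12) / (1/4) = 1/3.

1/3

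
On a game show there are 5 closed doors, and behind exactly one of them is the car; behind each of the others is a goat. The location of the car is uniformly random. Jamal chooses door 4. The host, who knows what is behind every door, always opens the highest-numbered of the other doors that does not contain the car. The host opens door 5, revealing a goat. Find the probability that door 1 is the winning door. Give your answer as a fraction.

Condition on the true location of the car.
If it is behind any of doors 1, 2, 3, and 4 (prior 1/5 each): door 5 is the highest-numbered option available, probability 1; weight (1/5)·1 = 1/5 each.
If it is behind door 5 (prior 1/5): the host opened door 5, so this case is ruled out; weight (1/5)·0 = 0.
The weights sum to 4/5.
So P(the car behind door 1 | the host opened door 5) = (1/5) / (4/5) = 1/4.

1/4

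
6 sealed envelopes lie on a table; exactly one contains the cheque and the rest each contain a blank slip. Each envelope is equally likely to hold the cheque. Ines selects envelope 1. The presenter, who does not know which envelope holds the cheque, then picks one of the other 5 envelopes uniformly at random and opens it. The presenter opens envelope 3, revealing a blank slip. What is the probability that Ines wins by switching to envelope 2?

Because the presenter chose which envelope to open without knowing where the cheque is, the choice is independent of the prize location. Learning that envelope 3 does not hold the cheque simply rules out that one location and leaves the remaining 5 envelopes still equally likely by symmetry.
So P(the cheque in envelope 2) = 1/5.

1/5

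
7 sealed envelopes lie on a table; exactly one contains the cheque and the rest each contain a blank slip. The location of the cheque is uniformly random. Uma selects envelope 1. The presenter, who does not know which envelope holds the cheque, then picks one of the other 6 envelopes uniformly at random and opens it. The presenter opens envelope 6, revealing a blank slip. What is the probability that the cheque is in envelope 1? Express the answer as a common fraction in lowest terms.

1/6

Consider each possible location of the cheque in turn.
If it is in any of envelopes 1, 2, 3, 4, 5, and 7 (prior 1/7 each): the presenter picks envelope 6 with probability 1/6 regardless, and it is not the prize; weight (1/7)·(1/6) = 1/42 each.
If it is in envelope 6 (prior 1/7): the presenter opened envelope 6, so this case is ruled out; weight (1/7)·0 = 0.
The weights sum to 1/7.
So P(the cheque in envelope 1 | the presenter opened envelope 6) = (1/42) / (1/7) = 1/6.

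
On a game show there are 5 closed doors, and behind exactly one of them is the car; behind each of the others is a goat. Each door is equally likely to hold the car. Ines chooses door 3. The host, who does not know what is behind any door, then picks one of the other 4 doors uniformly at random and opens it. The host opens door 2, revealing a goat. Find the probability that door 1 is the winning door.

Because the host chose which door to open without knowing where the car is, the choice is independent of the prize location. Learning that door 2 does not hold the car simply rules out that one location and leaves the remaining 4 doors still equally likely by symmetry.
So P(the car behind door 1) = 1/4.

1/4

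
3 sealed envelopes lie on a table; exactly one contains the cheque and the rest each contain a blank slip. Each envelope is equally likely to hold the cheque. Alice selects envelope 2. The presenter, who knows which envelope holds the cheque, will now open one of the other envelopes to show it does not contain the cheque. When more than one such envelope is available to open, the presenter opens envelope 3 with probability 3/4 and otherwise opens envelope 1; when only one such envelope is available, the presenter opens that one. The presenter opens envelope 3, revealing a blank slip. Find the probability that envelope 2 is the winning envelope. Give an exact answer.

Condition on the true location of the cheque.
If it is in envelope 1 (prior 1/3): only envelope 3 is available, probability 1; weight (1/3)·1 = 1/3.
If it is in envelope 2 (prior 1/3): envelope 3 is available, opened with probability 3/4; weight (1/3)·(3/4) = 1/4.
If it is in envelope 3 (prior 1/3): the presenter opened envelope 3, so this case is ruled out; weight (1/3)·0 = 0.
The weights sum to 7/12.
So P(the cheque in envelope 2 | the presenter opened envelope 3) = (1/4) / (7/12) = 3/7.

3/7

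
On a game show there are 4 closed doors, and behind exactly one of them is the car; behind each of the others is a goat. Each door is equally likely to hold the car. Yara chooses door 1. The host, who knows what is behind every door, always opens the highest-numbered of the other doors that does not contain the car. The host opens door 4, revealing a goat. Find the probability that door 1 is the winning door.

1/3

Apply Bayes' rule, conditioning on where the car actually is.
If it is behind any of doors 1, 2, and 3 (prior 1/4 each): door 4 is the highest-numbered option available, probability 1; weight (1/4)·1 = 1/4 each.
If it is behind door 4 (prior 1/4): the host opened door 4, so this case is ruled out; weight (1/4)·0 = 0.
The weights sum to 3/4.
So P(the car behind door 1 | the host opened door 4) = (1/4) / (3/4) = 1/3.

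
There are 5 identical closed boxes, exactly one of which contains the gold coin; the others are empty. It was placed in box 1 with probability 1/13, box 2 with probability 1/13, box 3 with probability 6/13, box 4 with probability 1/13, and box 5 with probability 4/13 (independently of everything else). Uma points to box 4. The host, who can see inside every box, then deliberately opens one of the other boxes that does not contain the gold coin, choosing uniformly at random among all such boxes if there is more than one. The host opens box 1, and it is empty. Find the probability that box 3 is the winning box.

24/47

Consider each possible location of the gold coin in turn.
If it is in box 1 (prior 1/13): the host opened box 1, so this case is ruled out; weight (1/13)·0 = 0.
If it is in box 2 (prior 1/13): the host has 3 equally likely choices, so probability 1/3; weight (1/13)·(1/3) = 1/39.
If it is in box 3 (prior 6/13): the host has 3 equally likely choices, so probability 1/3; weight (6/13)·(1/3) = 2/13.
If it is in box 4 (prior 1/13): the host has 4 equally likely choices, so probability 1/4; weight (1/13)·(1/4) = 1/52.
If it is in box 5 (prior 4/13): the host has 3 equally likely choices, so probability 1/3; weight (4/13)·(1/3) = 4/39.
The weights sum to 47/156.
So P(the gold coin in box 3 | the host opened box 1) = (2/13) / (47/156) = 24/47.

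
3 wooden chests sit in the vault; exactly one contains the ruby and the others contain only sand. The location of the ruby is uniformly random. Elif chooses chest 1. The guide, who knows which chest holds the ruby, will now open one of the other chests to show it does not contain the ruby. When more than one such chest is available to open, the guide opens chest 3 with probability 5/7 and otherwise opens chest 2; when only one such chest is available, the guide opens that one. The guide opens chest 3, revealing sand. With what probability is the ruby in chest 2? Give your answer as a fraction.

Apply Bayes' rule, conditioning on where the ruby actually is.
If it is in chest 1 (prior 1/3): chest 3 is available, opened with probability 5/7; weight (1/3)·(5/7) = 5/21.
If it is in chest 2 (prior 1/3): only chest 3 is available, probability 1; weight (1/3)·1 = 1/3.
If it is in chest 3 (prior 1/3): the guide opened chest 3, so this case is ruled out; weight (1/3)·0 = 0.
The weights sum to 4/7.
So P(the ruby in chest 2 | the guide opened chest 3) = (1/3) / (4/7) = 7/12.

7/12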